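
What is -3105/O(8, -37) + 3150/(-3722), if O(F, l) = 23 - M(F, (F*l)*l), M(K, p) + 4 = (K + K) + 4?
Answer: -5789430/13027 ≈ -444.42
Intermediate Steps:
M(K, p) = 2*K (M(K, p) = -4 + ((K + K) + 4) = -4 + (2*K + 4) = -4 + (4 + 2*K) = 2*K)
O(F, l) = 23 - 2*F
-3105/O(8, -37) + 3150/(-3722) = -3105/(23 - 2*8) + 3150/(-3722) = -3105/(23 - 16) + 3150*(-1/3722) = -3105/7 - 1575/1861 = -5789430/13027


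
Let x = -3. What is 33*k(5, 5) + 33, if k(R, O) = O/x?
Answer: -22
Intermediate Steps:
k(R, O) = -O/3 (k(R, O) = O/(-3) = O*(-1/3) = -O/3)
33*k(5, 5) + 33 = 33*(-1/3*5) + 33 = 33*(-5/3) + 33 = -55 + 33 = -22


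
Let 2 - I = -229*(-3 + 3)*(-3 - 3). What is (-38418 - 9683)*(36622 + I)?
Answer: -1761651024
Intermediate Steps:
I = 2 (I = 2 - (-229)*(-3 + 3)*(-3 - 3) = 2 - (-229)*0*(-6) = 2 - (-229)*0 = 2 - 1*0 = 2 + 0 = 2)
(-38418 - 9683)*(36622 + I) = (-38418 - 9683)*(36622 + 2) = -48101*36624 = -1761651024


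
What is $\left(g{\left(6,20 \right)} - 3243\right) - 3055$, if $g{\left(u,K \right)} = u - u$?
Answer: $-6298$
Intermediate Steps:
$g{\left(u,K \right)} = 0$
$\left(g{\left(6,20 \right)} - 3243\right) - 3055 = \left(0 - 3243\right) - 3055 = -3243 - 3055 = -6298$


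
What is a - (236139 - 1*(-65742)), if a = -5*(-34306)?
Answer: -130351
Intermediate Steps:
a = 171530
a - (236139 - 1*(-65742)) = 171530 - (236139 - 1*(-65742)) = 171530 - (236139 + 65742) = 171530 - 1*301881 = 171530 - 301881 = -130351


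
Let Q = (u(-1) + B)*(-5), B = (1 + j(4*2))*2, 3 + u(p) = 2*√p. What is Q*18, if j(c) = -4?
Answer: 810 - 180*I ≈ 810.0 - 180.0*I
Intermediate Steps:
u(p) = -3 + 2*√p
B = -6 (B = (1 - 4)*2 = -3*2 = -6)
Q = 45 - 10*I (Q = ((-3 + 2*√(-1)) - 6)*(-5) = ((-3 + 2*I) - 6)*(-5) = (-9 + 2*I)*(-5) = 45 - 10*I ≈ 45.0 - 10.0*I)
Q*18 = (45 - 10*I)*18 = 810 - 180*I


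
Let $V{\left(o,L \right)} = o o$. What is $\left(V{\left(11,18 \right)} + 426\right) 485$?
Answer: $265295$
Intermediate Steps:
$V{\left(o,L \right)} = o^{2}$
$\left(V{\left(11,18 \right)} + 426\right) 485 = \left(11^{2} + 426\right) 485 = \left(121 + 426\right) 485 = 547 \cdot 485 = 265295$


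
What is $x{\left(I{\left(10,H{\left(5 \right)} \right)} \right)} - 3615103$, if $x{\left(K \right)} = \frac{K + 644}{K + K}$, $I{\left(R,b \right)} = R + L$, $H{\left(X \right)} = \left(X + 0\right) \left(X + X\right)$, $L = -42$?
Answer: $- \frac{57841801}{16} \approx -3.6151 \cdot 10^{6}$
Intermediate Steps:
$H{\left(X \right)} = 2 X^{2}$ ($H{\left(X \right)} = X 2 X = 2 X^{2}$)
$I{\left(R,b \right)} = -42 + R$ ($I{\left(R,b \right)} = R - 42 = -42 + R$)
$x{\left(K \right)} = \frac{644 + K}{2 K}$
$x{\left(I{\left(10,H{\left(5 \right)} \right)} \right)} - 3615103 = \frac{644 + \left(-42 + 10\right)}{2 \left(-42 + 10\right)} - 3615103 = \frac{644 - 32}{2 \left(-32\right)} - 3615103 = \frac{1}{2} \left(- \frac{1}{32}\right) 612 - 3615103 = - \frac{153}{16} - 3615103 = - \frac{57841801}{16}$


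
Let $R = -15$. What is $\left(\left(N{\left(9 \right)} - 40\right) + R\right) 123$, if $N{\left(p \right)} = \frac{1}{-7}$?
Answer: $- \frac{47478}{7} \approx -6782.6$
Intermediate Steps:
$N{\left(p \right)} = - \frac{1}{7}$
$\left(\left(N{\left(9 \right)} - 40\right) + R\right) 123 = \left(\left(- \frac{1}{7} - 40\right) - 15\right) 123 = \left(- \frac{281}{7} - 15\right) 123 = \left(- \frac{386}{7}\right) 123 = - \frac{47478}{7}$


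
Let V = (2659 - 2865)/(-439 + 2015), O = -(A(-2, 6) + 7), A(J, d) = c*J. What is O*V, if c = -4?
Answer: 1545/788 ≈ 1.9607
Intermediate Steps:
A(J, d) = -4*J
O = -15 (O = -(-4*(-2) + 7) = -(8 + 7) = -1*15 = -15)
V = -103/788 (V = -206/1576 = -206*1/1576 = -103/788 ≈ -0.13071)
O*V = -15*(-103/788) = 1545/788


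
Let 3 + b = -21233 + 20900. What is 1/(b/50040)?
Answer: -2085/14 ≈ -148.93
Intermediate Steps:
b = -336 (b = -3 + (-21233 + 20900) = -3 - 333 = -336)
1/(b/50040) = 1/(-336/50040) = 1/(-336*1/50040) = 1/(-14/2085) = -2085/14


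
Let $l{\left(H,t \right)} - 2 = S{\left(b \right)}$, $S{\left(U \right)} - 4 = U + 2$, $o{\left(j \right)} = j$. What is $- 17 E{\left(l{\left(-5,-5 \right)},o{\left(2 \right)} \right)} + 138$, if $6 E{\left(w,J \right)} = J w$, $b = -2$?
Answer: $104$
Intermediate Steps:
$S{\left(U \right)} = 6 + U$ ($S{\left(U \right)} = 4 + \left(U + 2\right) = 4 + \left(2 + U\right) = 6 + U$)
$l{\left(H,t \right)} = 6$ ($l{\left(H,t \right)} = 2 + \left(6 - 2\right) = 2 + 4 = 6$)
$E{\left(w,J \right)} = \frac{J w}{6}$
$- 17 E{\left(l{\left(-5,-5 \right)},o{\left(2 \right)} \right)} + 138 = - 17 \cdot \frac{1}{6} \cdot 2 \cdot 6 + 138 = \left(-17\right) 2 + 138 = -34 + 138 = 104$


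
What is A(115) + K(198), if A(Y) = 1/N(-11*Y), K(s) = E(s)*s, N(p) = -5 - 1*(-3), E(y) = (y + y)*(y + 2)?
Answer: 31363199/2 ≈ 1.5682e+7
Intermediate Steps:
E(y) = 2*y*(2 + y) (E(y) = (2*y)*(2 + y) = 2*y*(2 + y))
N(p) = -2 (N(p) = -5 + 3 = -2)
K(s) = 2*s²*(2 + s) (K(s) = (2*s*(2 + s))*s = 2*s²*(2 + s))
A(Y) = -½ (A(Y) = 1/(-2) = -½)
A(115) + K(198) = -½ + 2*198²*(2 + 198) = -½ + 2*39204*200 = -½ + 15681600 = 31363199/2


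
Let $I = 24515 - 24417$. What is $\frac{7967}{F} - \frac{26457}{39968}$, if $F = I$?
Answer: $\frac{157916135}{1958432} \approx 80.634$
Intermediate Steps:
$I = 98$ ($I = 24515 - 24417 = 98$)
$F = 98$
$\frac{7967}{F} - \frac{26457}{39968} = \frac{7967}{98} - \frac{26457}{39968} = \frac{157916135}{1958432}$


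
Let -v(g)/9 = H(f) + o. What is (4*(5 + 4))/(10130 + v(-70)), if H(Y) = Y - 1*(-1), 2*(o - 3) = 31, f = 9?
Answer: 72/19747 ≈ 0.0036461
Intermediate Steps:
o = 37/2 (o = 3 + (1/2)*31 = 3 + 31/2 = 37/2 ≈ 18.500)
H(Y) = 1 + Y (H(Y) = Y + 1 = 1 + Y)
v(g) = -513/2 (v(g) = -9*((1 + 9) + 37/2) = -9*(10 + 37/2) = -9*57/2 = -513/2)
(4*(5 + 4))/(10130 + v(-70)) = (4*(5 + 4))/(10130 - 513/2) = (4*9)/(19747/2) = 36*(2/19747) = 72/19747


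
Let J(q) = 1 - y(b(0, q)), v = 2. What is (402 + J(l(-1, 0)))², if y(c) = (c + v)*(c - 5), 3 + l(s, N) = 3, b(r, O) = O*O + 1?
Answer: 172225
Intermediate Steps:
b(r, O) = 1 + O² (b(r, O) = O² + 1 = 1 + O²)
l(s, N) = 0 (l(s, N) = -3 + 3 = 0)
y(c) = (-5 + c)*(2 + c) (y(c) = (c + 2)*(c - 5) = (2 + c)*(-5 + c) = (-5 + c)*(2 + c))
J(q) = 14 - (1 + q²)² + 3*q² (J(q) = 1 - (-10 + (1 + q²)² - 3*(1 + q²)) = 1 - (-10 + (1 + q²)² + (-3 - 3*q²)) = 1 - (-13 + (1 + q²)² - 3*q²) = 1 + (13 - (1 + q²)² + 3*q²) = 14 - (1 + q²)² + 3*q²)
(402 + J(l(-1, 0)))² = (402 + (13 + 0² - 1*0⁴))² = (402 + (13 + 0 - 1*0))² = (402 + (13 + 0 + 0))² = (402 + 13)² = 415² = 172225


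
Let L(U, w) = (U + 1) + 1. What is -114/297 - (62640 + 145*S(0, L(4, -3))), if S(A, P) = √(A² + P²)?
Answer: -6287528/99 ≈ -63510.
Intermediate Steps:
L(U, w) = 2 + U (L(U, w) = (1 + U) + 1 = 2 + U)
-114/297 - (62640 + 145*S(0, L(4, -3))) = -114/297 - (62640 + 145*√(0² + (2 + 4)²)) = -114*1/297 - (62640 + 145*√(0 + 6²)) = -38/99 - (62640 + 145*√(0 + 36)) = -38/99 - 145/(1/(√36 + 432)) = -38/99 - 145/(1/(6 + 432)) = -38/99 - 145/(1/438) = -38/99 - 145/1/438 = -38/99 - 145*438 = -38/99 - 63510 = -6287528/99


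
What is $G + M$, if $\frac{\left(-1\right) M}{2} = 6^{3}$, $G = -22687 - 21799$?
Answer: $-44918$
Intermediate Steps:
$G = -44486$ ($G = -22687 - 21799 = -44486$)
$M = -432$ ($M = - 2 \cdot 6^{3} = \left(-2\right) 216 = -432$)
$G + M = -44486 - 432 = -44918$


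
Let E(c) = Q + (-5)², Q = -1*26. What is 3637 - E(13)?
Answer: 3638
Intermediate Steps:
Q = -26
E(c) = -1 (E(c) = -26 + (-5)² = -26 + 25 = -1)
3637 - E(13) = 3637 - 1*(-1) = 3637 + 1 = 3638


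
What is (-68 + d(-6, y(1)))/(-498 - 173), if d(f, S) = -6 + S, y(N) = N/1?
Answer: 73/671 ≈ 0.10879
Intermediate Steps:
y(N) = N (y(N) = N*1 = N)
(-68 + d(-6, y(1)))/(-498 - 173) = (-68 + (-6 + 1))/(-498 - 173) = (-68 - 5)/(-671) = -73*(-1/671) = 73/671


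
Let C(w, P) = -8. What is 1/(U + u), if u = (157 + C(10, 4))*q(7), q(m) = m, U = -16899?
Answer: -1/15856 ≈ -6.3068e-5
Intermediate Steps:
u = 1043 (u = (157 - 8)*7 = 149*7 = 1043)
1/(U + u) = 1/(-16899 + 1043) = 1/(-15856) = -1/15856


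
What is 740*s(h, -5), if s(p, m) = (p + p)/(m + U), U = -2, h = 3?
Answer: -4440/7 ≈ -634.29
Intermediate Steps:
s(p, m) = 2*p/(-2 + m) (s(p, m) = (p + p)/(m - 2) = (2*p)/(-2 + m) = 2*p/(-2 + m))
740*s(h, -5) = 740*(2*3/(-2 - 5)) = 740*(2*3/(-7)) = 740*(2*3*(-⅐)) = 740*(-6/7) = -4440/7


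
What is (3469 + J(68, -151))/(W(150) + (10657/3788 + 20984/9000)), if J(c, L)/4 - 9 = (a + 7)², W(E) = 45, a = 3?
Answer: 16641157500/213692549 ≈ 77.874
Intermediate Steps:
J(c, L) = 436 (J(c, L) = 36 + 4*(3 + 7)² = 36 + 4*10² = 36 + 4*100 = 36 + 400 = 436)
(3469 + J(68, -151))/(W(150) + (10657/3788 + 20984/9000)) = (3469 + 436)/(45 + (10657/3788 + 20984/9000)) = 3905/(45 + (10657*(1/3788) + 20984*(1/9000))) = 3905/(45 + (10657/3788 + 2623/1125)) = 3905/(45 + 21925049/4261500) = 3905/(213692549/4261500) = 3905*(4261500/213692549) = 16641157500/213692549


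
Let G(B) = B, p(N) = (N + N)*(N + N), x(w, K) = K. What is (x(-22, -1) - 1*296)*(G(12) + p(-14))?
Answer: -236412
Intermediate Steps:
p(N) = 4*N² (p(N) = (2*N)*(2*N) = 4*N²)
(x(-22, -1) - 1*296)*(G(12) + p(-14)) = (-1 - 1*296)*(12 + 4*(-14)²) = (-1 - 296)*(12 + 4*196) = -297*(12 + 784) = -297*796 = -236412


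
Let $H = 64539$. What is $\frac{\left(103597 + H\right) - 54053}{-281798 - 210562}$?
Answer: $- \frac{114083}{492360} \approx -0.23171$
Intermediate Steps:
$\frac{\left(103597 + H\right) - 54053}{-281798 - 210562} = \frac{\left(103597 + 64539\right) - 54053}{-281798 - 210562} = \frac{168136 - 54053}{-492360} = 114083 \left(- \frac{1}{492360}\right) = - \frac{114083}{492360}$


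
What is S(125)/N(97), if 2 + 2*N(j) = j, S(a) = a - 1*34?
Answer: 182/95 ≈ 1.9158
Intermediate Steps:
S(a) = -34 + a (S(a) = a - 34 = -34 + a)
N(j) = -1 + j/2
S(125)/N(97) = (-34 + 125)/(-1 + (½)*97) = 91/(-1 + 97/2) = 91/(95/2) = 91*(2/95) = 182/95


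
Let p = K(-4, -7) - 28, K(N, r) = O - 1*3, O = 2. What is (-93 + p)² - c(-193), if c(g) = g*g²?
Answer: 7203941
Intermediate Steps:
K(N, r) = -1 (K(N, r) = 2 - 1*3 = 2 - 3 = -1)
p = -29 (p = -1 - 28 = -29)
c(g) = g³
(-93 + p)² - c(-193) = (-93 - 29)² - 1*(-193)³ = (-122)² - 1*(-7189057) = 14884 + 7189057 = 7203941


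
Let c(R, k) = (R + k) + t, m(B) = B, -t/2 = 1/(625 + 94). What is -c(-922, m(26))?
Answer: 644226/719 ≈ 896.00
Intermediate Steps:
t = -2/719 (t = -2/(625 + 94) = -2/719 ≈ -0.0027816)
c(R, k) = -2/719 + R + k (c(R, k) = (R + k) - 2/719 = -2/719 + R + k)
-c(-922, m(26)) = -(-2/719 - 922 + 26) = -1*(-644226/719) = 644226/719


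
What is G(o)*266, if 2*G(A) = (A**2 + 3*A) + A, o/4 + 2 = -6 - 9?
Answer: 578816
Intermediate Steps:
o = -68 (o = -8 + 4*(-6 - 9) = -8 + 4*(-15) = -8 - 60 = -68)
G(A) = A**2/2 + 2*A (G(A) = ((A**2 + 3*A) + A)/2 = (A**2 + 4*A)/2 = A**2/2 + 2*A)
G(o)*266 = ((1/2)*(-68)*(4 - 68))*266 = ((1/2)*(-68)*(-64))*266 = 2176*266 = 578816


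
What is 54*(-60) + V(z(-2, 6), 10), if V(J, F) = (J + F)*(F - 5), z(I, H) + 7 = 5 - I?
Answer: -3190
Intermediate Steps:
z(I, H) = -2 - I (z(I, H) = -7 + (5 - I) = -2 - I)
V(J, F) = (-5 + F)*(F + J) (V(J, F) = (F + J)*(-5 + F) = (-5 + F)*(F + J))
54*(-60) + V(z(-2, 6), 10) = 54*(-60) + (10² - 5*10 - 5*(-2 - 1*(-2)) + 10*(-2 - 1*(-2))) = -3240 + (100 - 50 - 5*(-2 + 2) + 10*(-2 + 2)) = -3240 + (100 - 50 - 5*0 + 10*0) = -3240 + (100 - 50 + 0 + 0) = -3240 + 50 = -3190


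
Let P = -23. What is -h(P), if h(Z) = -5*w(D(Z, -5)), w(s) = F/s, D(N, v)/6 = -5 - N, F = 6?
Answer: 5/18 ≈ 0.27778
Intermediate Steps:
D(N, v) = -30 - 6*N (D(N, v) = 6*(-5 - N) = -30 - 6*N)
w(s) = 6/s
h(Z) = -30/(-30 - 6*Z)
-h(P) = -5/(5 - 23) = -5/(-18) = -5*(-1)/18 = -1*(-5/18) = 5/18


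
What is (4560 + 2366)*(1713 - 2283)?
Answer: -3947820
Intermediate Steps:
(4560 + 2366)*(1713 - 2283) = 6926*(-570) = -3947820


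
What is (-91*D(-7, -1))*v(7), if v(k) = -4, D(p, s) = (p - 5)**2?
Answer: 52416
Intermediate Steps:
D(p, s) = (-5 + p)**2
(-91*D(-7, -1))*v(7) = -91*(-5 - 7)**2*(-4) = -91*(-12)**2*(-4) = -91*144*(-4) = -13104*(-4) = 52416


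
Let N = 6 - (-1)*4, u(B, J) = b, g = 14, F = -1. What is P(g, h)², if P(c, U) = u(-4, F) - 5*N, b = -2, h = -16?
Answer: 2704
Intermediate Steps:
u(B, J) = -2
N = 10 (N = 6 - 1*(-4) = 6 + 4 = 10)
P(c, U) = -52 (P(c, U) = -2 - 5*10 = -2 - 50 = -52)
P(g, h)² = (-52)² = 2704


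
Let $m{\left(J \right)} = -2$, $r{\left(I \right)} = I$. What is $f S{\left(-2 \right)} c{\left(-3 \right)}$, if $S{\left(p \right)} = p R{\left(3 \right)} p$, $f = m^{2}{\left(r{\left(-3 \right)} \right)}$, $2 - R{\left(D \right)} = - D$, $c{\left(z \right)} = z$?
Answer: $-240$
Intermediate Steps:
$R{\left(D \right)} = 2 + D$ ($R{\left(D \right)} = 2 - - D = 2 + D$)
$f = 4$ ($f = \left(-2\right)^{2} = 4$)
$S{\left(p \right)} = 5 p^{2}$ ($S{\left(p \right)} = p \left(2 + 3\right) p = p 5 p = 5 p p = 5 p^{2}$)
$f S{\left(-2 \right)} c{\left(-3 \right)} = 4 \cdot 5 \left(-2\right)^{2} \left(-3\right) = 4 \cdot 5 \cdot 4 \left(-3\right) = 4 \cdot 20 \left(-3\right) = 80 \left(-3\right) = -240$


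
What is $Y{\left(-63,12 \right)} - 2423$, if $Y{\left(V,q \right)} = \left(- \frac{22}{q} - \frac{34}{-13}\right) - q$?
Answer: $- \frac{189869}{78} \approx -2434.2$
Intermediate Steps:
$Y{\left(V,q \right)} = \frac{34}{13} - q - \frac{22}{q}$ ($Y{\left(V,q \right)} = \left(- \frac{22}{q} - - \frac{34}{13}\right) - q = \left(- \frac{22}{q} + \frac{34}{13}\right) - q = \left(\frac{34}{13} - \frac{22}{q}\right) - q = \frac{34}{13} - q - \frac{22}{q}$)
$Y{\left(-63,12 \right)} - 2423 = \left(\frac{34}{13} - 12 - \frac{22}{12}\right) - 2423 = \left(\frac{34}{13} - 12 - \frac{11}{6}\right) - 2423 = - \frac{875}{78} - 2423 = - \frac{189869}{78}$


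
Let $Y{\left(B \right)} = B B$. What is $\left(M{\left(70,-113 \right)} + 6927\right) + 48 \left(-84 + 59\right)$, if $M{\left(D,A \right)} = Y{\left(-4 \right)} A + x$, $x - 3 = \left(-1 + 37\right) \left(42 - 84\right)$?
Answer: $2410$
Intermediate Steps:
$x = -1509$ ($x = 3 + \left(-1 + 37\right) \left(42 - 84\right) = 3 + 36 \left(-42\right) = 3 - 1512 = -1509$)
$Y{\left(B \right)} = B^{2}$
$M{\left(D,A \right)} = -1509 + 16 A$ ($M{\left(D,A \right)} = \left(-4\right)^{2} A - 1509 = 16 A - 1509 = -1509 + 16 A$)
$\left(M{\left(70,-113 \right)} + 6927\right) + 48 \left(-84 + 59\right) = \left(\left(-1509 + 16 \left(-113\right)\right) + 6927\right) + 48 \left(-84 + 59\right) = \left(\left(-1509 - 1808\right) + 6927\right) + 48 \left(-25\right) = \left(-3317 + 6927\right) - 1200 = 3610 - 1200 = 2410$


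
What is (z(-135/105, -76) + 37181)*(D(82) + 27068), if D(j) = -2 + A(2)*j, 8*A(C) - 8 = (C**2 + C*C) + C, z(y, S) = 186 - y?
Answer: 7128131289/7 ≈ 1.0183e+9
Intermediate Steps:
A(C) = 1 + C**2/4 + C/8 (A(C) = 1 + ((C**2 + C*C) + C)/8 = 1 + ((C**2 + C**2) + C)/8 = 1 + (2*C**2 + C)/8 = 1 + (C + 2*C**2)/8 = 1 + (C**2/4 + C/8) = 1 + C**2/4 + C/8)
D(j) = -2 + 9*j/4 (D(j) = -2 + (1 + (1/4)*2**2 + (1/8)*2)*j = -2 + (1 + (1/4)*4 + 1/4)*j = -2 + (1 + 1 + 1/4)*j = -2 + 9*j/4)
(z(-135/105, -76) + 37181)*(D(82) + 27068) = ((186 - (-135)/105) + 37181)*((-2 + (9/4)*82) + 27068) = ((186 - (-135)/105) + 37181)*((-2 + 369/2) + 27068) = ((186 - 1*(-9/7)) + 37181)*(365/2 + 27068) = ((186 + 9/7) + 37181)*(54501/2) = (1311/7 + 37181)*(54501/2) = (261578/7)*(54501/2) = 7128131289/7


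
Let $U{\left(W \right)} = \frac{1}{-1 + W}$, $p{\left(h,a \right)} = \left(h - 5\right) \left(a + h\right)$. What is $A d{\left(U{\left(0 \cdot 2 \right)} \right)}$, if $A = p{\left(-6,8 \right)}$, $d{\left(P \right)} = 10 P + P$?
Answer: $242$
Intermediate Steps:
$p{\left(h,a \right)} = \left(-5 + h\right) \left(a + h\right)$
$d{\left(P \right)} = 11 P$
$A = -22$ ($A = \left(-6\right)^{2} - 40 - -30 + 8 \left(-6\right) = 36 - 40 + 30 - 48 = -22$)
$A d{\left(U{\left(0 \cdot 2 \right)} \right)} = - 22 \frac{11}{-1 + 0 \cdot 2} = - 22 \frac{11}{-1 + 0} = - 22 \frac{11}{-1} = - 22 \cdot 11 \left(-1\right) = \left(-22\right) \left(-11\right) = 242$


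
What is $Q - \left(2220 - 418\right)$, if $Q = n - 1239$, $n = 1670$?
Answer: $-1371$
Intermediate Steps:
$Q = 431$ ($Q = 1670 - 1239 = 431$)
$Q - \left(2220 - 418\right) = 431 - \left(2220 - 418\right) = 431 - 1802 = -1371$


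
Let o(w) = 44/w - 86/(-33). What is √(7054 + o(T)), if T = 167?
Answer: 2*√53581259622/5511 ≈ 84.005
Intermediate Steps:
o(w) = 86/33 + 44/w (o(w) = 44/w - 86*(-1/33) = 44/w + 86/33 = 86/33 + 44/w)
√(7054 + o(T)) = √(7054 + (86/33 + 44/167)) = √(7054 + 15814/5511) = √(38890408/5511) = 2*√53581259622/5511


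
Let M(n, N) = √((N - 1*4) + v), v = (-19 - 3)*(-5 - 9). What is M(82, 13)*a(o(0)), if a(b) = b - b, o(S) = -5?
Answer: 0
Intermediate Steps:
a(b) = 0
v = 308 (v = -22*(-14) = 308)
M(n, N) = √(304 + N) (M(n, N) = √((N - 1*4) + 308) = √((N - 4) + 308) = √((-4 + N) + 308) = √(304 + N))
M(82, 13)*a(o(0)) = √(304 + 13)*0 = √317*0 = 0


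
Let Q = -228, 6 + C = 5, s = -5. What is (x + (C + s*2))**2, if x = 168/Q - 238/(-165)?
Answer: 1041546529/9828225 ≈ 105.98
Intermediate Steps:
C = -1 (C = -6 + 5 = -1)
x = 2212/3135 (x = 168/(-228) - 238/(-165) = 168*(-1/228) - 238*(-1/165) = -14/19 + 238/165 = 2212/3135 ≈ 0.70558)
(x + (C + s*2))**2 = (2212/3135 + (-1 - 5*2))**2 = (2212/3135 + (-1 - 10))**2 = (2212/3135 - 11)**2 = (-32273/3135)**2 = 1041546529/9828225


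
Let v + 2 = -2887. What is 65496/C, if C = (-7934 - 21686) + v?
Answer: -65496/32509 ≈ -2.0147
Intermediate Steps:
v = -2889 (v = -2 - 2887 = -2889)
C = -32509 (C = (-7934 - 21686) - 2889 = -29620 - 2889 = -32509)
65496/C = 65496/(-32509) = 65496*(-1/32509) = -65496/32509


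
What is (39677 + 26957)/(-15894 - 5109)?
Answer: -66634/21003 ≈ -3.1726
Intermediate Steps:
(39677 + 26957)/(-15894 - 5109) = 66634/(-21003) = 66634*(-1/21003) = -66634/21003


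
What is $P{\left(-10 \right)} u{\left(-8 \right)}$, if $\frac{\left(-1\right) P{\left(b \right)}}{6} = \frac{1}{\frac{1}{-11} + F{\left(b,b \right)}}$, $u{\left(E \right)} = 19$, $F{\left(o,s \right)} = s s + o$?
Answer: $- \frac{1254}{989} \approx -1.2679$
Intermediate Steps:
$F{\left(o,s \right)} = o + s^{2}$ ($F{\left(o,s \right)} = s^{2} + o = o + s^{2}$)
$P{\left(b \right)} = - \frac{6}{- \frac{1}{11} + b + b^{2}}$ ($P{\left(b \right)} = - \frac{6}{\frac{1}{-11} + \left(b + b^{2}\right)} = - \frac{6}{- \frac{1}{11} + \left(b + b^{2}\right)} = - \frac{6}{- \frac{1}{11} + b + b^{2}}$)
$P{\left(-10 \right)} u{\left(-8 \right)} = - \frac{66}{-1 + 11 \left(-10\right) + 11 \left(-10\right)^{2}} \cdot 19 = - \frac{66}{-1 - 110 + 11 \cdot 100} \cdot 19 = - \frac{66}{-1 - 110 + 1100} \cdot 19 = - \frac{66}{989} \cdot 19 = \left(-66\right) \frac{1}{989} \cdot 19 = \left(- \frac{66}{989}\right) 19 = - \frac{1254}{989}$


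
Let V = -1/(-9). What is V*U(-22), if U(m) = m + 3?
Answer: -19/9 ≈ -2.1111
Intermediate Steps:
V = ⅑ (V = -1*(-⅑) = ⅑ ≈ 0.11111)
U(m) = 3 + m
V*U(-22) = (3 - 22)/9 = (⅑)*(-19) = -19/9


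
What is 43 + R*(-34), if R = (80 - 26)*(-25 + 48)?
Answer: -42185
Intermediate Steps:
R = 1242 (R = 54*23 = 1242)
43 + R*(-34) = 43 + 1242*(-34) = 43 - 42228 = -42185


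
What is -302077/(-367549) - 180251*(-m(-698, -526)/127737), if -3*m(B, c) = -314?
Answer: 20918596716133/140848819839 ≈ 148.52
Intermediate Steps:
m(B, c) = 314/3 (m(B, c) = -⅓*(-314) = 314/3)
-302077/(-367549) - 180251*(-m(-698, -526)/127737) = -302077/(-367549) - 180251/((-127737/314/3)) = -302077*(-1/367549) - 180251/((-127737*3/314)) = 302077/367549 - 180251/(-383211/314) = 302077/367549 - 180251*(-314/383211) = 302077/367549 + 56598814/383211 = 20918596716133/140848819839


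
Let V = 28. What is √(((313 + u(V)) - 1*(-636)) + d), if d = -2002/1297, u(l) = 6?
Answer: √1603913001/1297 ≈ 30.878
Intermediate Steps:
d = -2002/1297 (d = -2002*1/1297 = -2002/1297 ≈ -1.5436)
√(((313 + u(V)) - 1*(-636)) + d) = √(((313 + 6) - 1*(-636)) - 2002/1297) = √((319 + 636) - 2002/1297) = √(955 - 2002/1297) = √(1236633/1297) = √1603913001/1297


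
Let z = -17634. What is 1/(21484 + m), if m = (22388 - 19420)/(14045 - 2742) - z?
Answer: 11303/442153722 ≈ 2.5563e-5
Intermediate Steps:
m = 199320070/11303 (m = (22388 - 19420)/(14045 - 2742) - 1*(-17634) = 2968/11303 + 17634 = 199320070/11303 ≈ 17634.)
1/(21484 + m) = 1/(21484 + 199320070/11303) = 1/(442153722/11303) = 11303/442153722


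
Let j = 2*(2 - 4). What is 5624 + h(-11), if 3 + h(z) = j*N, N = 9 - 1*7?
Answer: 5613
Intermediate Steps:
N = 2 (N = 9 - 7 = 2)
j = -4 (j = 2*(-2) = -4)
h(z) = -11 (h(z) = -3 - 4*2 = -3 - 8 = -11)
5624 + h(-11) = 5624 - 11 = 5613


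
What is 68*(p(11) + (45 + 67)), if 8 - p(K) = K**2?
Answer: -68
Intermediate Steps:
p(K) = 8 - K**2
68*(p(11) + (45 + 67)) = 68*((8 - 1*11**2) + (45 + 67)) = 68*((8 - 1*121) + 112) = 68*((8 - 121) + 112) = 68*(-113 + 112) = 68*(-1) = -68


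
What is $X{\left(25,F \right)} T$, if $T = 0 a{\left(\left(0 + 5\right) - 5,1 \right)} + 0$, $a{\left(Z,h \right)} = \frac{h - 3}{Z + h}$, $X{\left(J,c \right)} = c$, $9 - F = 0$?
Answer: $0$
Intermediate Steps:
$F = 9$ ($F = 9 - 0 = 9 + 0 = 9$)
$a{\left(Z,h \right)} = \frac{-3 + h}{Z + h}$
$T = 0$ ($T = 0 \frac{-3 + 1}{\left(\left(0 + 5\right) - 5\right) + 1} + 0 = 0 \frac{1}{\left(5 - 5\right) + 1} \left(-2\right) + 0 = 0 \frac{1}{0 + 1} \left(-2\right) + 0 = 0 \cdot 1^{-1} \left(-2\right) + 0 = 0 \cdot 1 \left(-2\right) + 0 = 0 \left(-2\right) + 0 = 0 + 0 = 0$)
$X{\left(25,F \right)} T = 9 \cdot 0 = 0$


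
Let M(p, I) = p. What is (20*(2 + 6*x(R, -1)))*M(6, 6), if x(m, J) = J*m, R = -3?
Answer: 2400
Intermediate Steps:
(20*(2 + 6*x(R, -1)))*M(6, 6) = (20*(2 + 6*(-1*(-3))))*6 = (20*(2 + 6*3))*6 = (20*(2 + 18))*6 = (20*20)*6 = 400*6 = 2400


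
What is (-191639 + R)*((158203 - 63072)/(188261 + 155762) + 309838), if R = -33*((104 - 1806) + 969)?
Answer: -17848745570667250/344023 ≈ -5.1882e+10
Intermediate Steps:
R = 24189 (R = -33*(-1702 + 969) = -33*(-733) = 24189)
(-191639 + R)*((158203 - 63072)/(188261 + 155762) + 309838) = (-191639 + 24189)*((158203 - 63072)/(188261 + 155762) + 309838) = -167450*(95131/344023 + 309838) = -167450*106591493405/344023 = -17848745570667250/344023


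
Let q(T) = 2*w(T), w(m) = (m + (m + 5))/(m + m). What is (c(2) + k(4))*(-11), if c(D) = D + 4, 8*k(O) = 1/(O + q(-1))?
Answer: -539/8 ≈ -67.375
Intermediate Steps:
w(m) = (5 + 2*m)/(2*m) (w(m) = (m + (5 + m))/((2*m)) = (5 + 2*m)*(1/(2*m)) = (5 + 2*m)/(2*m))
q(T) = 2*(5/2 + T)/T (q(T) = 2*((5/2 + T)/T) = 2*(5/2 + T)/T)
k(O) = 1/(8*(-3 + O)) (k(O) = 1/(8*(O + (2 + 5/(-1)))) = 1/(8*(O + (2 + 5*(-1)))) = 1/(8*(O + (2 - 5))) = 1/(8*(O - 3)) = 1/(8*(-3 + O)))
c(D) = 4 + D
(c(2) + k(4))*(-11) = ((4 + 2) + 1/(8*(-3 + 4)))*(-11) = (6 + (1/8)/1)*(-11) = (6 + (1/8)*1)*(-11) = (6 + 1/8)*(-11) = (49/8)*(-11) = -539/8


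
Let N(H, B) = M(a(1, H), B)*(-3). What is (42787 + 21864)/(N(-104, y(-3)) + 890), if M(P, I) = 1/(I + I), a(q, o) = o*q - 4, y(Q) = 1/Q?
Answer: 129302/1789 ≈ 72.276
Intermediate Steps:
y(Q) = 1/Q
a(q, o) = -4 + o*q
M(P, I) = 1/(2*I)
N(H, B) = -3/(2*B) (N(H, B) = (1/(2*B))*(-3) = -3/(2*B))
(42787 + 21864)/(N(-104, y(-3)) + 890) = (42787 + 21864)/(-3/(2*(1/(-3))) + 890) = 64651/(-3/(2*(-⅓)) + 890) = 64651/(-3/2*(-3) + 890) = 64651/(9/2 + 890) = 64651/(1789/2) = 64651*(2/1789) = 129302/1789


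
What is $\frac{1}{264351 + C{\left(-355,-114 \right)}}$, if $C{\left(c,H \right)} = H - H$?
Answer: $\frac{1}{264351} \approx 3.7829 \cdot 10^{-6}$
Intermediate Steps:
$C{\left(c,H \right)} = 0$
$\frac{1}{264351 + C{\left(-355,-114 \right)}} = \frac{1}{264351 + 0} = \frac{1}{264351}$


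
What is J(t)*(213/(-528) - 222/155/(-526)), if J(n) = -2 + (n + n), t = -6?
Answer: 20123453/3587320 ≈ 5.6096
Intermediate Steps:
J(n) = -2 + 2*n
J(t)*(213/(-528) - 222/155/(-526)) = (-2 + 2*(-6))*(213/(-528) - 222/155/(-526)) = (-2 - 12)*(213*(-1/528) - 222*1/155*(-1/526)) = -14*(-71/176 - 222/155*(-1/526)) = -14*(-71/176 + 111/40765) = -14*(-2874779/7174640) = 20123453/3587320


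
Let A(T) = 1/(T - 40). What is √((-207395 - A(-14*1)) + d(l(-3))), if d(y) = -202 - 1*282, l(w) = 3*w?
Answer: I*√67352790/18 ≈ 455.94*I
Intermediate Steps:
d(y) = -484 (d(y) = -202 - 282 = -484)
A(T) = 1/(-40 + T)
√((-207395 - A(-14*1)) + d(l(-3))) = √((-207395 - 1/(-40 - 14*1)) - 484) = √((-207395 - 1/(-40 - 14)) - 484) = √((-207395 - 1/(-54)) - 484) = √((-207395 - 1*(-1/54)) - 484) = √((-207395 + 1/54) - 484) = √(-11199329/54 - 484) = √(-11225465/54) = I*√67352790/18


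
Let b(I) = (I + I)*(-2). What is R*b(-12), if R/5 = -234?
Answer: -56160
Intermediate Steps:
R = -1170 (R = 5*(-234) = -1170)
b(I) = -4*I (b(I) = (2*I)*(-2) = -4*I)
R*b(-12) = -(-4680)*(-12) = -1170*48 = -56160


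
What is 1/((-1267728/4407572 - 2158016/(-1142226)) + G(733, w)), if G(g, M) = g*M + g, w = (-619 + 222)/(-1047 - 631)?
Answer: 1055974489573302/958849142181483659 ≈ 0.0011013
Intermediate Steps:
w = 397/1678 (w = -397/(-1678) = -397*(-1/1678) = 397/1678 ≈ 0.23659)
G(g, M) = g + M*g (G(g, M) = M*g + g = g + M*g)
1/((-1267728/4407572 - 2158016/(-1142226)) + G(733, w)) = 1/((-1267728/4407572 - 2158016/(-1142226)) + 733*(1 + 397/1678)) = 1/((-1267728*1/4407572 - 2158016*(-1/1142226)) + 733*(2075/1678)) = 1/((-316932/1101893 + 1079008/571113) + 1520975/1678) = 1/(1007947376828/629305416909 + 1520975/1678) = 1/(958849142181483659/1055974489573302) = 1055974489573302/958849142181483659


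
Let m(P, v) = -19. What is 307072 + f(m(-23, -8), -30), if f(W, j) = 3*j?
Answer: 306982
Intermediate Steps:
307072 + f(m(-23, -8), -30) = 307072 + 3*(-30) = 307072 - 90 = 306982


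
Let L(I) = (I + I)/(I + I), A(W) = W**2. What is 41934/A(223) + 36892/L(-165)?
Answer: 1834644202/49729 ≈ 36893.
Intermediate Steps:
L(I) = 1 (L(I) = (2*I)/((2*I)) = (2*I)*(1/(2*I)) = 1)
41934/A(223) + 36892/L(-165) = 41934/(223**2) + 36892/1 = 41934/49729 + 36892*1 = 41934*(1/49729) + 36892 = 41934/49729 + 36892 = 1834644202/49729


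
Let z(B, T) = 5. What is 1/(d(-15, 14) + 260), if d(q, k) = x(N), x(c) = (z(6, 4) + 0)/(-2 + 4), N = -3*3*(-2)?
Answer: 2/525 ≈ 0.0038095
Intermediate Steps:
N = 18 (N = -9*(-2) = 18)
x(c) = 5/2 (x(c) = (5 + 0)/(-2 + 4) = 5/2)
d(q, k) = 5/2
1/(d(-15, 14) + 260) = 1/(5/2 + 260) = 1/(525/2) = 2/525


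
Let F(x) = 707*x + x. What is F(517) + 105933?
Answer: 471969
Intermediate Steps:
F(x) = 708*x
F(517) + 105933 = 708*517 + 105933 = 366036 + 105933 = 471969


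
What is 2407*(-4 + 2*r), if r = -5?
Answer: -33698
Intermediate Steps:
2407*(-4 + 2*r) = 2407*(-4 + 2*(-5)) = 2407*(-4 - 10) = 2407*(-14) = -33698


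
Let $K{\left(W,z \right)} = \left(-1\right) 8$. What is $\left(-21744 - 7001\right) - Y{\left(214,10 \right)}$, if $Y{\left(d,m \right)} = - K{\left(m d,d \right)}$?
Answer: $-28753$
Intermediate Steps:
$K{\left(W,z \right)} = -8$
$Y{\left(d,m \right)} = 8$ ($Y{\left(d,m \right)} = \left(-1\right) \left(-8\right) = 8$)
$\left(-21744 - 7001\right) - Y{\left(214,10 \right)} = \left(-21744 - 7001\right) - 8 = -28745 - 8 = -28753$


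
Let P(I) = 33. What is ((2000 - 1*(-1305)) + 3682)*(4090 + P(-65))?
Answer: 28807401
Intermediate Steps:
((2000 - 1*(-1305)) + 3682)*(4090 + P(-65)) = ((2000 - 1*(-1305)) + 3682)*(4090 + 33) = ((2000 + 1305) + 3682)*4123 = (3305 + 3682)*4123 = 6987*4123 = 28807401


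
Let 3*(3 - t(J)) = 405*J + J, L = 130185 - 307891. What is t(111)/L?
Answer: 15019/177706 ≈ 0.084516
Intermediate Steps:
L = -177706
t(J) = 3 - 406*J/3 (t(J) = 3 - (405*J + J)/3 = 3 - 406*J/3)
t(111)/L = (3 - 406/3*111)/(-177706) = (3 - 15022)*(-1/177706) = -15019*(-1/177706) = 15019/177706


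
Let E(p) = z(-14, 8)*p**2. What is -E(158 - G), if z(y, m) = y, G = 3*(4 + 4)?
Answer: 251384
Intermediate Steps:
G = 24 (G = 3*8 = 24)
E(p) = -14*p**2
-E(158 - G) = -(-14)*(158 - 1*24)**2 = -(-14)*(158 - 24)**2 = -(-14)*134**2 = -(-14)*17956 = -1*(-251384) = 251384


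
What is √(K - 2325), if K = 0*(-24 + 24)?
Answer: 5*I*√93 ≈ 48.218*I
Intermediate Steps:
K = 0 (K = 0*0 = 0)
√(K - 2325) = √(0 - 2325) = √(-2325) = 5*I*√93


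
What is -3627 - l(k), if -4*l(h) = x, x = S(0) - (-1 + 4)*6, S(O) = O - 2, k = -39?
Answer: -3632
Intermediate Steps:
S(O) = -2 + O
x = -20 (x = (-2 + 0) - (-1 + 4)*6 = -2 - 3*6 = -2 - 1*18 = -2 - 18 = -20)
l(h) = 5 (l(h) = -1/4*(-20) = 5)
-3627 - l(k) = -3627 - 1*5 = -3627 - 5 = -3632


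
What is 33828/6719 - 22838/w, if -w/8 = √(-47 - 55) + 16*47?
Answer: 16778740418/1900153357 - 11419*I*√102/2262424 ≈ 8.8302 - 0.050975*I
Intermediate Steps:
w = -6016 - 8*I*√102 (w = -8*(√(-47 - 55) + 16*47) = -8*(√(-102) + 752) = -8*(I*√102 + 752) = -8*(752 + I*√102) = -6016 - 8*I*√102 ≈ -6016.0 - 80.796*I)
33828/6719 - 22838/w = 33828/6719 - 22838/(-6016 - 8*I*√102)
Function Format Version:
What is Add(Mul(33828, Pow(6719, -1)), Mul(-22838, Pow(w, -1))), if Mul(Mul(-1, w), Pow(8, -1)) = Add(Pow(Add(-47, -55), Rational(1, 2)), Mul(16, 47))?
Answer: Add(Rational(16778740418, 1900153357), Mul(Rational(-11419, 2262424), I, Pow(102, Rational(1, 2)))) ≈ Add(8.8302, Mul(-0.050975, I))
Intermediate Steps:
w = Add(-6016, Mul(-8, I, Pow(102, Rational(1, 2)))) (w = Mul(-8, Add(Pow(Add(-47, -55), Rational(1, 2)), Mul(16, 47))) = Mul(-8, Add(Pow(-102, Rational(1, 2)), 752)) = Mul(-8, Add(Mul(I, Pow(102, Rational(1, 2))), 752)) = Mul(-8, Add(752, Mul(I, Pow(102, Rational(1, 2))))) = Add(-6016, Mul(-8, I, Pow(102, Rational(1, 2)))) ≈ Add(-6016.0, Mul(-80.796, I)))
Add(Mul(33828, Pow(6719, -1)), Mul(-22838, Pow(w, -1))) = Add(Mul(33828, Pow(6719, -1)), Mul(-22838, Pow(Add(-6016, Mul(-8, I, Pow(102, Rational(1, 2)))), -1))) = Add(Mul(33828, Rational(1, 6719)), Mul(-22838, Pow(Add(-6016, Mul(-8, I, Pow(102, Rational(1, 2)))), -1))) = Add(Rational(33828, 6719), Mul(-22838, Pow(Add(-6016, Mul(-8, I, Pow(102, Rational(1, 2)))), -1)))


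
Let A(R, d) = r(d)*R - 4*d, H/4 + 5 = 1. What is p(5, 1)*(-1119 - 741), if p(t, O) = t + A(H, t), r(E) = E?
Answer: 176700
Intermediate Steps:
H = -16 (H = -20 + 4*1 = -20 + 4 = -16)
A(R, d) = -4*d + R*d (A(R, d) = d*R - 4*d = R*d - 4*d = -4*d + R*d)
p(t, O) = -19*t (p(t, O) = t + t*(-4 - 16) = t + t*(-20) = t - 20*t = -19*t)
p(5, 1)*(-1119 - 741) = (-19*5)*(-1119 - 741) = -95*(-1860) = 176700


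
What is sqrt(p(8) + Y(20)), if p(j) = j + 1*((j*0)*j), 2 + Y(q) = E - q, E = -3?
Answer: I*sqrt(17) ≈ 4.1231*I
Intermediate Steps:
Y(q) = -5 - q (Y(q) = -2 + (-3 - q) = -5 - q)
p(j) = j (p(j) = j + 1*(0*j) = j + 1*0 = j + 0 = j)
sqrt(p(8) + Y(20)) = sqrt(8 + (-5 - 1*20)) = sqrt(8 + (-5 - 20)) = sqrt(8 - 25) = sqrt(-17) = I*sqrt(17)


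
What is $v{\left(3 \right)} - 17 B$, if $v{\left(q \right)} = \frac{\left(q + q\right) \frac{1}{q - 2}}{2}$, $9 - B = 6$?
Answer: $-48$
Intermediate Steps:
$B = 3$ ($B = 9 - 6 = 3$)
$v{\left(q \right)} = \frac{q}{-2 + q}$ ($v{\left(q \right)} = \frac{2 q}{-2 + q} \frac{1}{2} = \frac{q}{-2 + q}$)
$v{\left(3 \right)} - 17 B = \frac{3}{-2 + 3} - 51 = \frac{3}{1} - 51 = 3 \cdot 1 - 51 = 3 - 51 = -48$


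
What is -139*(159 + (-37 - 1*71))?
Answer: -7089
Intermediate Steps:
-139*(159 + (-37 - 1*71)) = -139*(159 + (-37 - 71)) = -139*(159 - 108) = -139*51 = -7089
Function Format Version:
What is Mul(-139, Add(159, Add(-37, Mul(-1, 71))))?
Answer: -7089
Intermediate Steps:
Mul(-139, Add(159, Add(-37, Mul(-1, 71)))) = Mul(-139, Add(159, Add(-37, -71))) = Mul(-139, Add(159, -108)) = Mul(-139, 51) = -7089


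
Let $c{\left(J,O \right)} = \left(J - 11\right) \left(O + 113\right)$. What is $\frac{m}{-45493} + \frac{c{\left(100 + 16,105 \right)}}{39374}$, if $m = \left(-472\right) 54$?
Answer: $\frac{1022449641}{895620691} \approx 1.1416$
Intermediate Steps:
$c{\left(J,O \right)} = \left(-11 + J\right) \left(113 + O\right)$
$m = -25488$
$\frac{m}{-45493} + \frac{c{\left(100 + 16,105 \right)}}{39374} = - \frac{25488}{-45493} + \frac{-1243 - 1155 + 113 \left(100 + 16\right) + \left(100 + 16\right) 105}{39374} = \left(-25488\right) \left(- \frac{1}{45493}\right) + \left(-1243 - 1155 + 113 \cdot 116 + 116 \cdot 105\right) \frac{1}{39374} = \frac{25488}{45493} + \left(-1243 - 1155 + 13108 + 12180\right) \frac{1}{39374} = \frac{25488}{45493} + 22890 \cdot \frac{1}{39374} = \frac{25488}{45493} + \frac{11445}{19687} = \frac{1022449641}{895620691}$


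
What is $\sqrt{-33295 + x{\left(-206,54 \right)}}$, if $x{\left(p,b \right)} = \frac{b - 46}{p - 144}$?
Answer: $\frac{i \sqrt{40786403}}{35} \approx 182.47 i$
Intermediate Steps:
$x{\left(p,b \right)} = \frac{-46 + b}{-144 + p}$
$\sqrt{-33295 + x{\left(-206,54 \right)}} = \sqrt{-33295 + \frac{-46 + 54}{-144 - 206}} = \sqrt{-33295 + \frac{1}{-350} \cdot 8} = \sqrt{-33295 - \frac{4}{175}} = \sqrt{- \frac{5826629}{175}} = \frac{i \sqrt{40786403}}{35}$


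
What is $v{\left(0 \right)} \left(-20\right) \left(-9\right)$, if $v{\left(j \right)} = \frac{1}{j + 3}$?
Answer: $60$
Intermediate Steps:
$v{\left(j \right)} = \frac{1}{3 + j}$
$v{\left(0 \right)} \left(-20\right) \left(-9\right) = \frac{1}{3 + 0} \left(-20\right) \left(-9\right) = \frac{1}{3} \left(-20\right) \left(-9\right) = \left(- \frac{20}{3}\right) \left(-9\right) = 60$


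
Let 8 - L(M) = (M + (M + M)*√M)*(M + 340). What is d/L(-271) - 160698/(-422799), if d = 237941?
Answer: 1904439060310659/4860566122006699 - 808956138*I*√271/34488488303 ≈ 0.39181 - 0.38613*I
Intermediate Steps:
L(M) = 8 - (340 + M)*(M + 2*M^(3/2)) (L(M) = 8 - (M + (M + M)*√M)*(M + 340) = 8 - (M + (2*M)*√M)*(340 + M) = 8 - (M + 2*M^(3/2))*(340 + M) = 8 - (340 + M)*(M + 2*M^(3/2)))
d/L(-271) - 160698/(-422799) = 237941/(8 - 1*(-271)² - (-184280)*I*√271 - 340*(-271) - 146882*I*√271) - 160698/(-422799) = 237941/(8 - 1*73441 - (-184280)*I*√271 + 92140 - 146882*I*√271) - 160698*(-1/422799) = 237941/(8 - 73441 + 184280*I*√271 + 92140 - 146882*I*√271) + 53566/140933 = 237941/(18707 + 37398*I*√271) + 53566/140933 = 53566/140933 + 237941/(18707 + 37398*I*√271)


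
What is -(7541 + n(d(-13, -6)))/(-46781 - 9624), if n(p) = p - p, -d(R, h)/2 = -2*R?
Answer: 7541/56405 ≈ 0.13369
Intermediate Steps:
d(R, h) = 4*R (d(R, h) = -(-4)*R = 4*R)
n(p) = 0
-(7541 + n(d(-13, -6)))/(-46781 - 9624) = -(7541 + 0)/(-46781 - 9624) = -7541/(-56405) = -7541*(-1)/56405 = -1*(-7541/56405) = 7541/56405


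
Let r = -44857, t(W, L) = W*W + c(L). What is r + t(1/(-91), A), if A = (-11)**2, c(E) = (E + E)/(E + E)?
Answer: -371452535/8281 ≈ -44856.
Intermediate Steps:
c(E) = 1 (c(E) = (2*E)/((2*E)) = (2*E)*(1/(2*E)) = 1)
A = 121
t(W, L) = 1 + W**2 (t(W, L) = W*W + 1 = W**2 + 1 = 1 + W**2)
r + t(1/(-91), A) = -44857 + (1 + (1/(-91))**2) = -44857 + (1 + (-1/91)**2) = -44857 + (1 + 1/8281) = -44857 + 8282/8281 = -371452535/8281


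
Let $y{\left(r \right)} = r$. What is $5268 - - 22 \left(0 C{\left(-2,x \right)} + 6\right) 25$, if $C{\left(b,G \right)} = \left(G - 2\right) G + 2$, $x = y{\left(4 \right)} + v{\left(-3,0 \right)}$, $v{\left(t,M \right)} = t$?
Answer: $8568$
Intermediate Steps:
$x = 1$ ($x = 4 - 3 = 1$)
$C{\left(b,G \right)} = 2 + G \left(-2 + G\right)$ ($C{\left(b,G \right)} = \left(-2 + G\right) G + 2 = G \left(-2 + G\right) + 2 = 2 + G \left(-2 + G\right)$)
$5268 - - 22 \left(0 C{\left(-2,x \right)} + 6\right) 25 = 5268 - - 22 \left(0 \left(2 + 1^{2} - 2\right) + 6\right) 25 = 5268 - - 22 \left(0 \left(2 + 1 - 2\right) + 6\right) 25 = 5268 - - 22 \left(0 \cdot 1 + 6\right) 25 = 5268 - - 22 \left(0 + 6\right) 25 = 5268 - \left(-22\right) 6 \cdot 25 = 5268 - \left(-132\right) 25 = 5268 - -3300 = 5268 + 3300 = 8568$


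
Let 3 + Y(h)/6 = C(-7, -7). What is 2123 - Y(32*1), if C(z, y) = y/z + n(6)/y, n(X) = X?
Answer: 14981/7 ≈ 2140.1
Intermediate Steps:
C(z, y) = 6/y + y/z (C(z, y) = y/z + 6/y = 6/y + y/z)
Y(h) = -120/7 (Y(h) = -18 + 6*(6/(-7) - 7/(-7)) = -18 + 6*(6*(-⅐) - 7*(-⅐)) = -18 + 6*(-6/7 + 1) = -18 + 6*(⅐) = -18 + 6/7 = -120/7)
2123 - Y(32*1) = 2123 - 1*(-120/7) = 2123 + 120/7 = 14981/7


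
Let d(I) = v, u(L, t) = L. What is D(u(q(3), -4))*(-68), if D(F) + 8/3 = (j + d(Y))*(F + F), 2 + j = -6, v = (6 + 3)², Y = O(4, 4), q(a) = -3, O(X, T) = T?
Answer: 89896/3 ≈ 29965.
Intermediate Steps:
Y = 4
v = 81 (v = 9² = 81)
d(I) = 81
j = -8 (j = -2 - 6 = -8)
D(F) = -8/3 + 146*F (D(F) = -8/3 + (-8 + 81)*(F + F) = -8/3 + 73*(2*F) = -8/3 + 146*F)
D(u(q(3), -4))*(-68) = (-8/3 + 146*(-3))*(-68) = (-8/3 - 438)*(-68) = -1322/3*(-68) = 89896/3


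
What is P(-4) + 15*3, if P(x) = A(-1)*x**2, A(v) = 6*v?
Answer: -51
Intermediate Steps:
P(x) = -6*x**2 (P(x) = (6*(-1))*x**2 = -6*x**2)
P(-4) + 15*3 = -6*(-4)**2 + 15*3 = -6*16 + 45 = -96 + 45 = -51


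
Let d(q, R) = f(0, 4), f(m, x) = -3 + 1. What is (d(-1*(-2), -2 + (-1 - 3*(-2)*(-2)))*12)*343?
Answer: -8232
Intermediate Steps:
f(m, x) = -2
d(q, R) = -2
(d(-1*(-2), -2 + (-1 - 3*(-2)*(-2)))*12)*343 = -2*12*343 = -24*343 = -8232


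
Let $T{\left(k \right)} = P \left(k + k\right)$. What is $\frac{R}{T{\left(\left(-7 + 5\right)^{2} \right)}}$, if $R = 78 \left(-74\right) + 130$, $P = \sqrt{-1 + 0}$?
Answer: $\frac{2821 i}{4} \approx 705.25 i$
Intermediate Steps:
$P = i$ ($P = \sqrt{-1} = i \approx 1.0 i$)
$R = -5642$ ($R = -5772 + 130 = -5642$)
$T{\left(k \right)} = 2 i k$ ($T{\left(k \right)} = i \left(k + k\right) = i 2 k = 2 i k$)
$\frac{R}{T{\left(\left(-7 + 5\right)^{2} \right)}} = - \frac{5642}{2 i \left(-7 + 5\right)^{2}} = - \frac{5642}{2 i \left(-2\right)^{2}} = - \frac{5642}{2 i 4} = - \frac{5642}{8 i} = - 5642 \left(- \frac{i}{8}\right) = \frac{2821 i}{4}$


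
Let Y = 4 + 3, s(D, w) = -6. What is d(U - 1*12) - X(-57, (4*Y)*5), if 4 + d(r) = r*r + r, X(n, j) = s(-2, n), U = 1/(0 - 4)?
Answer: 2237/16 ≈ 139.81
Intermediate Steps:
U = -¼ (U = 1/(-4) = -¼ ≈ -0.25000)
Y = 7
X(n, j) = -6
d(r) = -4 + r + r² (d(r) = -4 + (r*r + r) = -4 + (r² + r) = -4 + (r + r²) = -4 + r + r²)
d(U - 1*12) - X(-57, (4*Y)*5) = (-4 + (-¼ - 1*12) + (-¼ - 1*12)²) - 1*(-6) = (-4 + (-¼ - 12) + (-¼ - 12)²) + 6 = (-4 - 49/4 + (-49/4)²) + 6 = (-4 - 49/4 + 2401/16) + 6 = 2141/16 + 6 = 2237/16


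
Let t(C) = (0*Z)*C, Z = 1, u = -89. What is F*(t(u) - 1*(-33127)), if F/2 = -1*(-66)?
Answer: 4372764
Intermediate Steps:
F = 132 (F = 2*(-1*(-66)) = 2*66 = 132)
t(C) = 0 (t(C) = (0*1)*C = 0*C = 0)
F*(t(u) - 1*(-33127)) = 132*(0 - 1*(-33127)) = 132*(0 + 33127) = 132*33127 = 4372764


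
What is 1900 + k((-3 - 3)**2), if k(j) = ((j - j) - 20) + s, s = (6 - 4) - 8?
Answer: 1874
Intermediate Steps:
s = -6 (s = 2 - 8 = -6)
k(j) = -26 (k(j) = ((j - j) - 20) - 6 = (0 - 20) - 6 = -20 - 6 = -26)
1900 + k((-3 - 3)**2) = 1900 - 26 = 1874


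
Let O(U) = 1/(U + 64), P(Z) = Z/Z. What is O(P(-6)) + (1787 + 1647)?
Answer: 223211/65 ≈ 3434.0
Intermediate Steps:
P(Z) = 1
O(U) = 1/(64 + U)
O(P(-6)) + (1787 + 1647) = 1/(64 + 1) + (1787 + 1647) = 1/65 + 3434 = 223211/65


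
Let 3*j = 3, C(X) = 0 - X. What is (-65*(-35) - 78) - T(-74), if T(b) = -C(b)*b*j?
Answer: -3279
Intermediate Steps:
C(X) = -X
j = 1 (j = (⅓)*3 = 1)
T(b) = b² (T(b) = -(-b)*b = -(-b²) = -(-1)*b² = b²)
(-65*(-35) - 78) - T(-74) = (-65*(-35) - 78) - 1*(-74)² = (2275 - 78) - 1*5476 = 2197 - 5476 = -3279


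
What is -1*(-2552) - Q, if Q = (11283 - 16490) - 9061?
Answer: 16820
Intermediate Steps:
Q = -14268 (Q = -5207 - 9061 = -14268)
-1*(-2552) - Q = -1*(-2552) - 1*(-14268) = 2552 + 14268 = 16820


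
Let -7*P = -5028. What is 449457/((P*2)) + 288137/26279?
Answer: 28525489731/88087208 ≈ 323.83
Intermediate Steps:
P = 5028/7 (P = -1/7*(-5028) = 5028/7 ≈ 718.29)
449457/((P*2)) + 288137/26279 = 449457/(((5028/7)*2)) + 288137/26279 = 449457/(10056/7) + 288137*(1/26279) = 449457*(7/10056) + 288137/26279 = 1048733/3352 + 288137/26279 = 28525489731/88087208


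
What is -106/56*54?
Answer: -1431/14 ≈ -102.21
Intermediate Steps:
-106/56*54 = -106*1/56*54 = -53/28*54 = -1431/14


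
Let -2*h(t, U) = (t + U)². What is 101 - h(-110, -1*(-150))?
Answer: 901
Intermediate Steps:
h(t, U) = -(U + t)²/2 (h(t, U) = -(t + U)²/2 = -(U + t)²/2)
101 - h(-110, -1*(-150)) = 101 - (-1)*(-1*(-150) - 110)²/2 = 101 - (-1)*(150 - 110)²/2 = 101 - (-1)*40²/2 = 101 - (-1)*1600/2 = 101 - 1*(-800) = 101 + 800 = 901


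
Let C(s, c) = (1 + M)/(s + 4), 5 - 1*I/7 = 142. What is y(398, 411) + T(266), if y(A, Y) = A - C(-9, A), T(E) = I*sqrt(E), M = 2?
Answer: 1993/5 - 959*sqrt(266) ≈ -15242.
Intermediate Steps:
I = -959 (I = 35 - 7*142 = 35 - 994 = -959)
C(s, c) = 3/(4 + s) (C(s, c) = (1 + 2)/(s + 4) = 3/(4 + s))
T(E) = -959*sqrt(E)
y(A, Y) = 3/5 + A (y(A, Y) = A - 3/(4 - 9) = A - 3/(-5) = A - 3*(-1)/5 = A - 1*(-3/5) = A + 3/5 = 3/5 + A)
y(398, 411) + T(266) = (3/5 + 398) - 959*sqrt(266) = 1993/5 - 959*sqrt(266)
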